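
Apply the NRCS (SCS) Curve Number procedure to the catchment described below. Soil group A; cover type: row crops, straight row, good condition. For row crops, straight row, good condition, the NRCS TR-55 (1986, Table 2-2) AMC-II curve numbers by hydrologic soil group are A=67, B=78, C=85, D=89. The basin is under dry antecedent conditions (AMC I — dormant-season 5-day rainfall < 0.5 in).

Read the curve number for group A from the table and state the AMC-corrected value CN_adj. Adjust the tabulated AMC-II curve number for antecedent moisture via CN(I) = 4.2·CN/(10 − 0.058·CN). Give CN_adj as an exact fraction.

CN_adj = 46900/1019 ≈ 46.026

NRCS table: row crops, straight row, good condition, soil group A → CN(II) = 67
Dry (AMC I): CN(I) = 4.2·67/(10 − 0.058·67) = (1407/5)/(3057/500) = 46900/1019 ≈ 46.026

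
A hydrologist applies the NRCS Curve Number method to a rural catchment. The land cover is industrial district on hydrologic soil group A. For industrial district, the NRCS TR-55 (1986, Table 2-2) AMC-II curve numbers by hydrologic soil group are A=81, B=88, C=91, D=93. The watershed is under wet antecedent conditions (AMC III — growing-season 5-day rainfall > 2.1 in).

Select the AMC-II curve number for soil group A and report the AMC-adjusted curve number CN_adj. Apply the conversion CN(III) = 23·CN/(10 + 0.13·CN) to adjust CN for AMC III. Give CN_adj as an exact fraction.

NRCS table: industrial district, soil group A → CN(II) = 81
Adjust CN=81 to AMC III: 23·81/(10 + 0.13·81) → 1863 ÷ (2053/100) = 186300/2053 ≈ 90.745

CN_adj = 186300/2053 ≈ 90.745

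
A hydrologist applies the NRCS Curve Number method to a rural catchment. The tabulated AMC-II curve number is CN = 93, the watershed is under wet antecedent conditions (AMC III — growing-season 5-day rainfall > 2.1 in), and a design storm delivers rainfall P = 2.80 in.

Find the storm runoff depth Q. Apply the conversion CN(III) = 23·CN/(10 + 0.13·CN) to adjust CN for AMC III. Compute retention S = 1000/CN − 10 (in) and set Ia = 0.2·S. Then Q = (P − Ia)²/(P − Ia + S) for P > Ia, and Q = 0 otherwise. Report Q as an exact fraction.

Q = 61094894/25015605 in ≈ 2.442 in

Wet (AMC III): CN(III) = 23·93/(10 + 0.13·93) = 2139/(2209/100) = 213900/2209 ≈ 96.831
Max retention: S = 1000/(213900/2209) − 10 = 700/2139 in (≈ 0.327 in)
Initial abstraction Ia = S/5 = (700/2139)/5 = 140/2139 ≈ 0.065 in
Since P=2.800 > Ia=0.065: effective rainfall P−Ia = 29246/10695 in
Q: (29246/10695)² ÷ (32746/10695) = 61094894/25015605 in (≈ 2.442 in)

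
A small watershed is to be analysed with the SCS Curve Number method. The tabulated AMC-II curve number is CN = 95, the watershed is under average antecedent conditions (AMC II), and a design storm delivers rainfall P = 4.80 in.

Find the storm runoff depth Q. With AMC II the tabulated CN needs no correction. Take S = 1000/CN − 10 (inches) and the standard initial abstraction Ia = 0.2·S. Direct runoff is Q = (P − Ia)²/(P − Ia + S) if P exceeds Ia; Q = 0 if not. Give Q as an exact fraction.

AMC II — tabulated CN = 95 applies directly.
Retention S: 1000/CN − 10 with CN=95.000 → S = 10/19 ≈ 0.526 in
Ia = 0.2S: 0.2·0.526 = 0.105 in (exactly 2/19)
Since P=4.800 > Ia=0.105: effective rainfall P−Ia = 446/95 in
Q: (446/95)² ÷ (496/95) = 49729/11780 in (≈ 4.221 in)

Q = 49729/11780 in ≈ 4.221 in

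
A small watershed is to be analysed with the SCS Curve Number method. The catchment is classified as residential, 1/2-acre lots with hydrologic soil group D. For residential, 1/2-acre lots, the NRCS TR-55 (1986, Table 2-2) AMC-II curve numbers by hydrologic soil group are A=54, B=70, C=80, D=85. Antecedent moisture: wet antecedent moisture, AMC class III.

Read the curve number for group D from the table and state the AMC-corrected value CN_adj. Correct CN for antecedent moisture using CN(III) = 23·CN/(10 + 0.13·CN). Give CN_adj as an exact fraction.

NRCS table: residential, 1/2-acre lots, soil group D → CN(II) = 85
Adjust CN=85 to AMC III: 23·85/(10 + 0.13·85) → 1955 ÷ (421/20) = 39100/421 ≈ 92.874

CN_adj = 39100/421 ≈ 92.874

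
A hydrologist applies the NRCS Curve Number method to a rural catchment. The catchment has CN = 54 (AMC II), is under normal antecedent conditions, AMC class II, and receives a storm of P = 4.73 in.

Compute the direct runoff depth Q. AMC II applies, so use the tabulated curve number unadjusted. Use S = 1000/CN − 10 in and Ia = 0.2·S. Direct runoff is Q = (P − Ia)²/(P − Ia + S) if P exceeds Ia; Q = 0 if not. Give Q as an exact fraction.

Q = 66765241/84161700 in ≈ 0.793 in

AMC II — tabulated CN = 54 applies directly.
S = 1000/54 − 10 = 230/27 in ≈ 8.519 in
Initial abstraction Ia = S/5 = (230/27)/5 = 46/27 ≈ 1.704 in
Excess rainfall: 4.730 − 1.704 = 3.026 in; P > Ia so Q > 0
Runoff Q = (P−Ia)²/(P−Ia+S) = (3.026)²/(3.026+8.519) = 66765241/84161700 ≈ 0.793 in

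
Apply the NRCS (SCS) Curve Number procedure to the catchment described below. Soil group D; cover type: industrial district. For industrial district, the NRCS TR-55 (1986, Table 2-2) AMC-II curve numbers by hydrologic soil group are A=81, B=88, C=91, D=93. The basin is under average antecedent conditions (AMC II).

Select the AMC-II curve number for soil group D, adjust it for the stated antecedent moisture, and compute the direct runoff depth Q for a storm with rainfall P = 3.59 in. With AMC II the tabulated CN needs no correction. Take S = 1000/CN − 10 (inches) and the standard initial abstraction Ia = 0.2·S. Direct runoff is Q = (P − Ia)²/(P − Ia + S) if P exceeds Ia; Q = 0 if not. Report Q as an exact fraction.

NRCS table: industrial district, soil group D → CN(II) = 93
CN(II) = 93; AMC II needs no correction.
S = 1000/93 − 10 = 70/93 in ≈ 0.753 in
Ia = 0.2·(70/93) = 14/93 in ≈ 0.151 in
Since P=3.590 > Ia=0.151: effective rainfall P−Ia = 31987/9300 in
Q: (31987/9300)² ÷ (38987/9300) = 1023168169/362579100 in (≈ 2.822 in)

Q = 1023168169/362579100 in ≈ 2.822 in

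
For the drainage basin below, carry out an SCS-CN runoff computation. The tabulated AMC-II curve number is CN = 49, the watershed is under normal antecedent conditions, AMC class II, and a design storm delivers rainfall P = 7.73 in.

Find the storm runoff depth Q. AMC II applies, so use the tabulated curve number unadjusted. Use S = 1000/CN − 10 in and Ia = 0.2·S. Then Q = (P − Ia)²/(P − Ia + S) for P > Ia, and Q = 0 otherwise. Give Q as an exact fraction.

Average conditions: CN = 49 (no AMC adjustment).
Retention S: 1000/CN − 10 with CN=49.000 → S = 510/49 ≈ 10.408 in
Initial abstraction Ia = S/5 = (510/49)/5 = 102/49 ≈ 2.082 in
Since P=7.730 > Ia=2.082: effective rainfall P−Ia = 27677/4900 in
Q = (27677/4900)²/((27677/4900) + 510/49) = (766016329/24010000)/(78677/4900) = 766016329/385517300 in ≈ 1.987 in

Q = 766016329/385517300 in ≈ 1.987 in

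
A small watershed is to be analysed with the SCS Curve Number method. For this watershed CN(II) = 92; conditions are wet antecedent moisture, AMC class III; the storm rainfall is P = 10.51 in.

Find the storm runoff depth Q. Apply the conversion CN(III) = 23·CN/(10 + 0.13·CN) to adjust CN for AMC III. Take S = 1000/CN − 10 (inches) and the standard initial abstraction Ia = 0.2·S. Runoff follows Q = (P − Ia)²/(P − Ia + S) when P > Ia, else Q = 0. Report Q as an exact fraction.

Adjust CN=92 to AMC III: 23·92/(10 + 0.13·92) → 2116 ÷ (549/25) = 52900/549 ≈ 96.357
Retention S: 1000/CN − 10 with CN=96.357 → S = 200/529 ≈ 0.378 in
Ia = 0.2S: 0.2·0.378 = 0.076 in (exactly 40/529)
P − Ia = 10.510 − 0.076 = 551979/52900 ≈ 10.434 in (> 0, runoff occurs)
Q = (551979/52900)²/((551979/52900) + 200/529) = (304680816441/2798410000)/(571979/52900) = 304680816441/30257689100 in ≈ 10.070 in

Q = 304680816441/30257689100 in ≈ 10.070 in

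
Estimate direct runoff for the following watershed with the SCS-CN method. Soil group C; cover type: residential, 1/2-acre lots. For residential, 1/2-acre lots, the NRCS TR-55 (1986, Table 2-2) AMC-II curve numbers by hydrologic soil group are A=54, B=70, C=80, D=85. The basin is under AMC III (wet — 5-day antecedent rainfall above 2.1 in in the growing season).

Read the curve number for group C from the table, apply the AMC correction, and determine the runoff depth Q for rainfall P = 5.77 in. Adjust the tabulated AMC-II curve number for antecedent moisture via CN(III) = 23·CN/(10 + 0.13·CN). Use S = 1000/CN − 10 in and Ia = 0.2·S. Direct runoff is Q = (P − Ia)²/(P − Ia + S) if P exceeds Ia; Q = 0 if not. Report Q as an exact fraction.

NRCS table: residential, 1/2-acre lots, soil group C → CN(II) = 80
Wet (AMC III): CN(III) = 23·80/(10 + 0.13·80) = 1840/(102/5) = 4600/51 ≈ 90.196
S = 1000/(4600/51) − 10 = 25/23 in ≈ 1.087 in
Ia = 0.2·(25/23) = 5/23 in ≈ 0.217 in
P − Ia = 5.770 − 0.217 = 12771/2300 ≈ 5.553 in (> 0, runoff occurs)
Runoff Q = (P−Ia)²/(P−Ia+S) = (5.553)²/(5.553+1.087) = 163098441/35123300 ≈ 4.644 in

Q = 163098441/35123300 in ≈ 4.644 in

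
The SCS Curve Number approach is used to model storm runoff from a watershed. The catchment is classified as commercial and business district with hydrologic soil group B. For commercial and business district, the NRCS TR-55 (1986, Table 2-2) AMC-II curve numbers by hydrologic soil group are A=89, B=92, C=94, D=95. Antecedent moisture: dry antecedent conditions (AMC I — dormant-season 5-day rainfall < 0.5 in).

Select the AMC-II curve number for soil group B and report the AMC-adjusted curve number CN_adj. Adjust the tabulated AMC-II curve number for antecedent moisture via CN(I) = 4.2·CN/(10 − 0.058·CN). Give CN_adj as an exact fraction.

CN_adj = 48300/583 ≈ 82.847

NRCS table: commercial and business district, soil group B → CN(II) = 92
Adjust CN=92 to AMC I: 4.2·92/(10 − 0.058·92) → (1932/5) ÷ (583/125) = 48300/583 ≈ 82.847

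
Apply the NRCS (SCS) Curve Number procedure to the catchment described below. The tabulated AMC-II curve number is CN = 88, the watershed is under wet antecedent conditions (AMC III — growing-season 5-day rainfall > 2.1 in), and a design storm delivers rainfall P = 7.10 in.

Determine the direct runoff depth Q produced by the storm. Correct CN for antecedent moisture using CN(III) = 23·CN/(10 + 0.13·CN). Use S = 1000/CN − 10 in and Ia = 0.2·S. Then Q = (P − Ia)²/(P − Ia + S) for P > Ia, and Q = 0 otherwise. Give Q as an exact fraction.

Q = 311981569/48482390 in ≈ 6.435 in

Wet (AMC III): CN(III) = 23·88/(10 + 0.13·88) = 2024/(536/25) = 6325/67 ≈ 94.403
S = 1000/(6325/67) − 10 = 150/253 in ≈ 0.593 in
Initial abstraction Ia = S/5 = (150/253)/5 = 30/253 ≈ 0.119 in
P − Ia = 7.100 − 0.119 = 17663/2530 ≈ 6.981 in (> 0, runoff occurs)
Runoff Q = (P−Ia)²/(P−Ia+S) = (6.981)²/(6.981+0.593) = 311981569/48482390 ≈ 6.435 in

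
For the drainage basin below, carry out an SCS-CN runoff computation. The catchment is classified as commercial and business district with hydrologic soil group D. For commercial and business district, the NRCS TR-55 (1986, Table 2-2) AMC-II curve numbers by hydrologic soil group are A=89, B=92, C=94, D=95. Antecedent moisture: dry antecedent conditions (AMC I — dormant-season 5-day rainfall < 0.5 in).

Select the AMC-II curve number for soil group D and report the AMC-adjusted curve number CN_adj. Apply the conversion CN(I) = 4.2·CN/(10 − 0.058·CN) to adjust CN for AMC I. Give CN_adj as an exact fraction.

NRCS table: commercial and business district, soil group D → CN(II) = 95
Adjust CN=95 to AMC I: 4.2·95/(10 − 0.058·95) → 399 ÷ (449/100) = 39900/449 ≈ 88.864

CN_adj = 39900/449 ≈ 88.864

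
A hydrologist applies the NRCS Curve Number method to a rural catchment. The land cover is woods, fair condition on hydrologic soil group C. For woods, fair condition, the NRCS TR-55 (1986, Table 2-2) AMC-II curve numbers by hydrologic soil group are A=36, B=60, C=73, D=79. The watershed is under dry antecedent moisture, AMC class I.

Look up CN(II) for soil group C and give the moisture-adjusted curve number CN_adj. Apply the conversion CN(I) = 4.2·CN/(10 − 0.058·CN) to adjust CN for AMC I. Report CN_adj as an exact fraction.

CN_adj = 51100/961 ≈ 53.174

NRCS table: woods, fair condition, soil group C → CN(II) = 73
Adjust CN=73 to AMC I: 4.2·73/(10 − 0.058·73) → (1533/5) ÷ (2883/500) = 51100/961 ≈ 53.174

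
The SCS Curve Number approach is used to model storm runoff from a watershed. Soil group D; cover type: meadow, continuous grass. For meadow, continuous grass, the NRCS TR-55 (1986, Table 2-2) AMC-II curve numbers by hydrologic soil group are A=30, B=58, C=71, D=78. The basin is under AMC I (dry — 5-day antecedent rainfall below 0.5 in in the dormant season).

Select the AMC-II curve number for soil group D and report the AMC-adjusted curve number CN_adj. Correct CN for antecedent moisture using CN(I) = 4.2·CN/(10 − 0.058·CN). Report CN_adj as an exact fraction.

NRCS table: meadow, continuous grass, soil group D → CN(II) = 78
Dry (AMC I): CN(I) = 4.2·78/(10 − 0.058·78) = (1638/5)/(1369/250) = 81900/1369 ≈ 59.825

CN_adj = 81900/1369 ≈ 59.825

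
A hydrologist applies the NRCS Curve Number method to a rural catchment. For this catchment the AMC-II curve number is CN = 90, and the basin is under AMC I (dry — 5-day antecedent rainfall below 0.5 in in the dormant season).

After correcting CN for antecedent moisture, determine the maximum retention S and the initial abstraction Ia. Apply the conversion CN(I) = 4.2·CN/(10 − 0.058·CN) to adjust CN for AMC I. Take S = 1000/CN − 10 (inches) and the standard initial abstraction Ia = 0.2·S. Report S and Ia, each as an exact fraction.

S = 500/189 in ≈ 2.646 in; Ia = 100/189 in ≈ 0.529 in

CN(I) from CN(II)=90: (4.2·90)/(10 − 0.058·90) = 18900/239 ≈ 79.079
Retention S: 1000/CN − 10 with CN=79.079 → S = 500/189 ≈ 2.646 in
Ia = 0.2S: 0.2·2.646 = 0.529 in (exactly 100/189)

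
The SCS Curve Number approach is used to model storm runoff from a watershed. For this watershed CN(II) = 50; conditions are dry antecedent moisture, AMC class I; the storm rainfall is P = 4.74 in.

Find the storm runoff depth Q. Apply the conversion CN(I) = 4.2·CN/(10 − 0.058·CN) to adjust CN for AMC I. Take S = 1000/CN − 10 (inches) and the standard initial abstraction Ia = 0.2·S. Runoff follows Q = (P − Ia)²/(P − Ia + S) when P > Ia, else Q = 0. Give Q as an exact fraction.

Q = 0 in ≈ 0.000 in

Dry (AMC I): CN(I) = 4.2·50/(10 − 0.058·50) = 210/(71/10) = 2100/71 ≈ 29.577
S = 1000/(2100/71) − 10 = 500/21 in ≈ 23.810 in
Ia = 0.2·(500/21) = 100/21 in ≈ 4.762 in
P = 4.740 ≤ Ia = 4.762 in: entire storm abstracted, Q = 0.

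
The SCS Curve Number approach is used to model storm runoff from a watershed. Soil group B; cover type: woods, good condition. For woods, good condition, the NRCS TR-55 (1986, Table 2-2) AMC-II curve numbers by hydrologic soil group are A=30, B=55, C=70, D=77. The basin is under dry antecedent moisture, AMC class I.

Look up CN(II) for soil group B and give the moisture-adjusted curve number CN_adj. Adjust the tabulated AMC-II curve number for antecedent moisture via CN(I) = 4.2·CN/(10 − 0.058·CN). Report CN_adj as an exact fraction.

CN_adj = 7700/227 ≈ 33.921

NRCS table: woods, good condition, soil group B → CN(II) = 55
Dry (AMC I): CN(I) = 4.2·55/(10 − 0.058·55) = 231/(681/100) = 7700/227 ≈ 33.921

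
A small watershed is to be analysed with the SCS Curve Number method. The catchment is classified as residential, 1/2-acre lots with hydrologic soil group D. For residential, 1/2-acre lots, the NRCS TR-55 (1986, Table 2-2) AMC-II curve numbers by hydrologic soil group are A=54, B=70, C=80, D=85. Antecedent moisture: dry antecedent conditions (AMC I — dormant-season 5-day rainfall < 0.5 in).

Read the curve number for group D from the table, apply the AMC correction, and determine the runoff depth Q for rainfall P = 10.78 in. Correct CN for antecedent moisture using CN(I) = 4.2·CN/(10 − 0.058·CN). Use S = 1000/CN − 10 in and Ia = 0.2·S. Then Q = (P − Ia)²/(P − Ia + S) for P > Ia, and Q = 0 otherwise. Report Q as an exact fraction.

NRCS table: residential, 1/2-acre lots, soil group D → CN(II) = 85
Adjust CN=85 to AMC I: 4.2·85/(10 − 0.058·85) → 357 ÷ (507/100) = 11900/169 ≈ 70.414
S = 1000/(11900/169) − 10 = 500/119 in ≈ 4.202 in
Ia = 0.2S: 0.2·4.202 = 0.840 in (exactly 100/119)
Excess rainfall: 10.780 − 0.840 = 9.940 in; P > Ia so Q > 0
Q = (59141/5950)²/((59141/5950) + 500/119) = (3497657881/35402500)/(84141/5950) = 3497657881/500638950 in ≈ 6.986 in

Q = 3497657881/500638950 in ≈ 6.986 in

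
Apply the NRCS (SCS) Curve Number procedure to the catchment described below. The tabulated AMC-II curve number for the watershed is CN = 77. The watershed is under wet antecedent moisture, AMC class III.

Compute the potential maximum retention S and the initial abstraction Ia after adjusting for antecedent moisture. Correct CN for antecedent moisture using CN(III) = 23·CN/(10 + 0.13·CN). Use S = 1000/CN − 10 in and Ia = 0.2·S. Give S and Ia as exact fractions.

S = 100/77 in ≈ 1.299 in; Ia = 20/77 in ≈ 0.260 in

Wet (AMC III): CN(III) = 23·77/(10 + 0.13·77) = 1771/(2001/100) = 7700/87 ≈ 88.506
Retention S: 1000/CN − 10 with CN=88.506 → S = 100/77 ≈ 1.299 in
Ia = 0.2·(100/77) = 20/77 in ≈ 0.260 in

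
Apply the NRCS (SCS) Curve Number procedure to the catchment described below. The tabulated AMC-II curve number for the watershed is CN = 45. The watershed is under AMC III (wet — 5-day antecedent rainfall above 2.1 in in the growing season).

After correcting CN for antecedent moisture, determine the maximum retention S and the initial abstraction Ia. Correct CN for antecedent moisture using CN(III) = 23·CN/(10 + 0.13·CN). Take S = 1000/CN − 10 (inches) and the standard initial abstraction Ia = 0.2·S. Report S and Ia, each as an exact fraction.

Wet (AMC III): CN(III) = 23·45/(10 + 0.13·45) = 1035/(317/20) = 20700/317 ≈ 65.300
Retention S: 1000/CN − 10 with CN=65.300 → S = 1100/207 ≈ 5.314 in
Initial abstraction Ia = S/5 = (1100/207)/5 = 220/207 ≈ 1.063 in

S = 1100/207 in ≈ 5.314 in; Ia = 220/207 in ≈ 1.063 in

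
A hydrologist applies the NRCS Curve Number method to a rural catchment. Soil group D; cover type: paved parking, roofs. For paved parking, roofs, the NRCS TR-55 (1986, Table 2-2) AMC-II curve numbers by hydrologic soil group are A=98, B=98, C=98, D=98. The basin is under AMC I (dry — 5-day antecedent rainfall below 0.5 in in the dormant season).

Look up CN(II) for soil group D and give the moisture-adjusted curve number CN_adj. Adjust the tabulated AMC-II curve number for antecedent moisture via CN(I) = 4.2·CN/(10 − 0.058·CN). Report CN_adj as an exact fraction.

CN_adj = 102900/1079 ≈ 95.366

NRCS table: paved parking, roofs, soil group D → CN(II) = 98
CN(I) from CN(II)=98: (4.2·98)/(10 − 0.058·98) = 102900/1079 ≈ 95.366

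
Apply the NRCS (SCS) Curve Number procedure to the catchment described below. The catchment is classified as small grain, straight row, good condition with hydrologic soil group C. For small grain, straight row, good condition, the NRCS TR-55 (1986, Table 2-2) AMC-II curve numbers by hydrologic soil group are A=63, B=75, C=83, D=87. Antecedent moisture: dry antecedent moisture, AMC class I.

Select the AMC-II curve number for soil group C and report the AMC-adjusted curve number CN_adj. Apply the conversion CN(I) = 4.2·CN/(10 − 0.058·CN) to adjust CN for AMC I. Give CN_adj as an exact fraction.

NRCS table: small grain, straight row, good condition, soil group C → CN(II) = 83
CN(I) from CN(II)=83: (4.2·83)/(10 − 0.058·83) = 174300/2593 ≈ 67.219

CN_adj = 174300/2593 ≈ 67.219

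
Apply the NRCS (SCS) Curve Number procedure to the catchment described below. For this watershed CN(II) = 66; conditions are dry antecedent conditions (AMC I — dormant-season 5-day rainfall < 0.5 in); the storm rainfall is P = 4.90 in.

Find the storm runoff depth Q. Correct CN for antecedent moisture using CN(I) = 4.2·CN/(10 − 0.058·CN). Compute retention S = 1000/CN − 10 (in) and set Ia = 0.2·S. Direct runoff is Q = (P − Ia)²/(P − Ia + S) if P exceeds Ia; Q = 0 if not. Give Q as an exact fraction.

Q = 287539849/706562010 in ≈ 0.407 in

CN(I) from CN(II)=66: (4.2·66)/(10 − 0.058·66) = 69300/1543 ≈ 44.913
S = 1000/(69300/1543) − 10 = 8500/693 in ≈ 12.266 in
Initial abstraction Ia = S/5 = (8500/693)/5 = 1700/693 ≈ 2.453 in
P − Ia = 4.900 − 2.453 = 16957/6930 ≈ 2.447 in (> 0, runoff occurs)
Q = (16957/6930)²/((16957/6930) + 8500/693) = (287539849/48024900)/(101957/6930) = 287539849/706562010 in ≈ 0.407 in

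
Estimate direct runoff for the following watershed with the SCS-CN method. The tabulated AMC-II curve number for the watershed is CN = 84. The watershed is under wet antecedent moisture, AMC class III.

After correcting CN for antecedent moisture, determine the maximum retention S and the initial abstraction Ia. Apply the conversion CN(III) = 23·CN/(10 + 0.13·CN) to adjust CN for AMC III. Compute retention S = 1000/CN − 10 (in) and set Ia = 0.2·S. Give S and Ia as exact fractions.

S = 400/483 in ≈ 0.828 in; Ia = 80/483 in ≈ 0.166 in

Adjust CN=84 to AMC III: 23·84/(10 + 0.13·84) → 1932 ÷ (523/25) = 48300/523 ≈ 92.352
Max retention: S = 1000/(48300/523) − 10 = 400/483 in (≈ 0.828 in)
Ia = 0.2S: 0.2·0.828 = 0.166 in (exactly 80/483)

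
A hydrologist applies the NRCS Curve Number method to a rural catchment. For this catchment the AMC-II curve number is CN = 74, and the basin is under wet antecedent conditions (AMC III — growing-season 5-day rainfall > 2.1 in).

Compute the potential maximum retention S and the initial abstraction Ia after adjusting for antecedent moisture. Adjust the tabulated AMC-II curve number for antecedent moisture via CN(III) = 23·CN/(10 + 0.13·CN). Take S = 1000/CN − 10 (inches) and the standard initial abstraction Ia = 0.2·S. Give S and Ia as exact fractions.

S = 1300/851 in ≈ 1.528 in; Ia = 260/851 in ≈ 0.306 in

Adjust CN=74 to AMC III: 23·74/(10 + 0.13·74) → 1702 ÷ (981/50) = 85100/981 ≈ 86.748
Retention S: 1000/CN − 10 with CN=86.748 → S = 1300/851 ≈ 1.528 in
Ia = 0.2S: 0.2·1.528 = 0.306 in (exactly 260/851)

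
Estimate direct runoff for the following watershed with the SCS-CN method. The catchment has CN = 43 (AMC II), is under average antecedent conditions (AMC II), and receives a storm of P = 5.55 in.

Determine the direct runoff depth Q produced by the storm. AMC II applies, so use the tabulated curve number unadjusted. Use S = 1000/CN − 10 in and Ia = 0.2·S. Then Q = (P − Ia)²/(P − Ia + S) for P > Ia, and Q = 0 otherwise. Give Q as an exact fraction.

Q = 2071683/3982660 in ≈ 0.520 in

AMC II — tabulated CN = 43 applies directly.
S = 1000/43 − 10 = 570/43 in ≈ 13.256 in
Ia = 0.2·(570/43) = 114/43 in ≈ 2.651 in
P − Ia = 5.550 − 2.651 = 2493/860 ≈ 2.899 in (> 0, runoff occurs)
Q = (2493/860)²/((2493/860) + 570/43) = (6215049/739600)/(13893/860) = 2071683/3982660 in ≈ 0.520 in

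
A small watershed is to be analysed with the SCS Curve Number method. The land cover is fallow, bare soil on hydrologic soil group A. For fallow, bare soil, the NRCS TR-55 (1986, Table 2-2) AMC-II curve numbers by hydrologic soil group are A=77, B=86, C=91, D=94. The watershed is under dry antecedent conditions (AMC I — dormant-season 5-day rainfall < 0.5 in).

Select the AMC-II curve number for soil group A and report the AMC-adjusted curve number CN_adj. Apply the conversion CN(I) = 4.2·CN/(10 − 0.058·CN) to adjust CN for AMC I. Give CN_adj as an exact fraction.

NRCS table: fallow, bare soil, soil group A → CN(II) = 77
Adjust CN=77 to AMC I: 4.2·77/(10 − 0.058·77) → (1617/5) ÷ (2767/500) = 161700/2767 ≈ 58.439

CN_adj = 161700/2767 ≈ 58.439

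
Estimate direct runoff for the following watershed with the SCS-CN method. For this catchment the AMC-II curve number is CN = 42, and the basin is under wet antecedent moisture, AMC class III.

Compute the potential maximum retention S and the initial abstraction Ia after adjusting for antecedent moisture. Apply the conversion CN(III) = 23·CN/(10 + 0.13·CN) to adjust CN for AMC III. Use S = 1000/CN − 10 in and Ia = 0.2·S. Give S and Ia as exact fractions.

S = 2900/483 in ≈ 6.004 in; Ia = 580/483 in ≈ 1.201 in

Adjust CN=42 to AMC III: 23·42/(10 + 0.13·42) → 966 ÷ (773/50) = 48300/773 ≈ 62.484
S = 1000/(48300/773) − 10 = 2900/483 in ≈ 6.004 in
Initial abstraction Ia = S/5 = (2900/483)/5 = 580/483 ≈ 1.201 in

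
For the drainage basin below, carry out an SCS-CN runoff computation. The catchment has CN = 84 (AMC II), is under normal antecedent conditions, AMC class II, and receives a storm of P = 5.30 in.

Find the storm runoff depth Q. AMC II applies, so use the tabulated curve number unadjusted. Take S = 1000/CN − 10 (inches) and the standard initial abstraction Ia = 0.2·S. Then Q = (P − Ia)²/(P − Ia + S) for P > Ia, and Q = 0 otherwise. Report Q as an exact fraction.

AMC II — tabulated CN = 84 applies directly.
Max retention: S = 1000/84 − 10 = 40/21 in (≈ 1.905 in)
Ia = 0.2S: 0.2·1.905 = 0.381 in (exactly 8/21)
Excess rainfall: 5.300 − 0.381 = 4.919 in; P > Ia so Q > 0
Q: (1033/210)² ÷ (1433/210) = 1067089/300930 in (≈ 3.546 in)

Q = 1067089/300930 in ≈ 3.546 in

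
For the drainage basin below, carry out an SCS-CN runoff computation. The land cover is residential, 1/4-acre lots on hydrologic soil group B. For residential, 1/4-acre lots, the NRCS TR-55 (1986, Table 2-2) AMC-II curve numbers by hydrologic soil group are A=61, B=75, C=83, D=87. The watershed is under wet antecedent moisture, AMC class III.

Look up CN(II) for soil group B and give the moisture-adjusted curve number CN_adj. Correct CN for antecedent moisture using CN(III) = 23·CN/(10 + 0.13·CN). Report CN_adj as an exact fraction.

CN_adj = 6900/79 ≈ 87.342

NRCS table: residential, 1/4-acre lots, soil group B → CN(II) = 75
Wet (AMC III): CN(III) = 23·75/(10 + 0.13·75) = 1725/(79/4) = 6900/79 ≈ 87.342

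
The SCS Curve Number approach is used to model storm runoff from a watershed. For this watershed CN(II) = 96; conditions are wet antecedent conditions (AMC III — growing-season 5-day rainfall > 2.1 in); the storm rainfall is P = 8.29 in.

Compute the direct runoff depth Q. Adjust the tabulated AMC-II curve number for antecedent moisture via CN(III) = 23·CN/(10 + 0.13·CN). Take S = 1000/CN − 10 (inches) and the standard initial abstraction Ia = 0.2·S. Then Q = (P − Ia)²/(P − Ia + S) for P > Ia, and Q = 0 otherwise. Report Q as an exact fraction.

Wet (AMC III): CN(III) = 23·96/(10 + 0.13·96) = 2208/(562/25) = 27600/281 ≈ 98.221
Retention S: 1000/CN − 10 with CN=98.221 → S = 25/138 ≈ 0.181 in
Ia = 0.2S: 0.2·0.181 = 0.036 in (exactly 5/138)
Excess rainfall: 8.290 − 0.036 = 8.254 in; P > Ia so Q > 0
Q = (56951/6900)²/((56951/6900) + 25/138) = (3243416401/47610000)/(58201/6900) = 3243416401/401586900 in ≈ 8.076 in

Q = 3243416401/401586900 in ≈ 8.076 in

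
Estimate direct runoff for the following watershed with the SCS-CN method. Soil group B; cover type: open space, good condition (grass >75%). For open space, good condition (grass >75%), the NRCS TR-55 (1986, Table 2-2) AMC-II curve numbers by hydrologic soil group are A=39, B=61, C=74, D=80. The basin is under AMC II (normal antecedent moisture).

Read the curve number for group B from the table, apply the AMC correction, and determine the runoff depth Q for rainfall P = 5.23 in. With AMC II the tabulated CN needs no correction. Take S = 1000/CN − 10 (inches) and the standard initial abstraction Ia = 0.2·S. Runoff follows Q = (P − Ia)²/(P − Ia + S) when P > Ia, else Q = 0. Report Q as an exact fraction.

Q = 580954609/384928300 in ≈ 1.509 in

NRCS table: open space, good condition (grass >75%), soil group B → CN(II) = 61
Average conditions: CN = 61 (no AMC adjustment).
Retention S: 1000/CN − 10 with CN=61.000 → S = 390/61 ≈ 6.393 in
Initial abstraction Ia = S/5 = (390/61)/5 = 78/61 ≈ 1.279 in
Excess rainfall: 5.230 − 1.279 = 3.951 in; P > Ia so Q > 0
Runoff Q = (P−Ia)²/(P−Ia+S) = (3.951)²/(3.951+6.393) = 580954609/384928300 ≈ 1.509 in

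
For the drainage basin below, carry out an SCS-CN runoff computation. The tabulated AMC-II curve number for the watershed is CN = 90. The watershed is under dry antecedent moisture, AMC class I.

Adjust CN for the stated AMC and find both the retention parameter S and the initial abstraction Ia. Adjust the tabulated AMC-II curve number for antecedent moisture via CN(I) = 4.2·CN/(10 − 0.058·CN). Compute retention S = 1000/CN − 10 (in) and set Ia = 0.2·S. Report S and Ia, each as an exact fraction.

CN(I) from CN(II)=90: (4.2·90)/(10 − 0.058·90) = 18900/239 ≈ 79.079
Max retention: S = 1000/(18900/239) − 10 = 500/189 in (≈ 2.646 in)
Initial abstraction Ia = S/5 = (500/189)/5 = 100/189 ≈ 0.529 in

S = 500/189 in ≈ 2.646 in; Ia = 100/189 in ≈ 0.529 in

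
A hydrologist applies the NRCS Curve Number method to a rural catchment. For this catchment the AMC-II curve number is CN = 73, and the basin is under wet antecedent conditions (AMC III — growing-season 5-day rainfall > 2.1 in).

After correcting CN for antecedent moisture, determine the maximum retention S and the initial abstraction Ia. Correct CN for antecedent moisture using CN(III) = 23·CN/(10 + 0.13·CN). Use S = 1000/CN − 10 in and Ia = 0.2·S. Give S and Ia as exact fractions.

S = 2700/1679 in ≈ 1.608 in; Ia = 540/1679 in ≈ 0.322 in

Wet (AMC III): CN(III) = 23·73/(10 + 0.13·73) = 1679/(1949/100) = 167900/1949 ≈ 86.147
S = 1000/(167900/1949) − 10 = 2700/1679 in ≈ 1.608 in
Initial abstraction Ia = S/5 = (2700/1679)/5 = 540/1679 ≈ 0.322 in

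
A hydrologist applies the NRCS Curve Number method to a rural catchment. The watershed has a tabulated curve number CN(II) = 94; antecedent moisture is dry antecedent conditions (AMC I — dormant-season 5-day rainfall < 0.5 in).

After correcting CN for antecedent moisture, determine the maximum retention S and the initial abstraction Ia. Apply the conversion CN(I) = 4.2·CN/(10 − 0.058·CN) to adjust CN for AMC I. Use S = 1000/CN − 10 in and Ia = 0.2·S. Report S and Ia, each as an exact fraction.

CN(I) from CN(II)=94: (4.2·94)/(10 − 0.058·94) = 32900/379 ≈ 86.807
Max retention: S = 1000/(32900/379) − 10 = 500/329 in (≈ 1.520 in)
Ia = 0.2S: 0.2·1.520 = 0.304 in (exactly 100/329)

S = 500/329 in ≈ 1.520 in; Ia = 100/329 in ≈ 0.304 in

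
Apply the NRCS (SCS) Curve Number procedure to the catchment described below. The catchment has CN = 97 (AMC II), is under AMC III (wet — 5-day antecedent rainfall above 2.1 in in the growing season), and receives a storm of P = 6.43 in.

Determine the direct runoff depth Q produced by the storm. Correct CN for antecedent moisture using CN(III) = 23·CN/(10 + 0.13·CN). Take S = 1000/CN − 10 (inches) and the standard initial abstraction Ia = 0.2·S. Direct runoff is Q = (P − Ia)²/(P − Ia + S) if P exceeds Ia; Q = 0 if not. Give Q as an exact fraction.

Q = 2040706532089/325398712300 in ≈ 6.271 in

CN(III) from CN(II)=97: (23·97)/(10 + 0.13·97) = 223100/2261 ≈ 98.673
S = 1000/(223100/2261) − 10 = 300/2231 in ≈ 0.134 in
Initial abstraction Ia = S/5 = (300/2231)/5 = 60/2231 ≈ 0.027 in
Excess rainfall: 6.430 − 0.027 = 6.403 in; P > Ia so Q > 0
Q = (1428533/223100)²/((1428533/223100) + 300/2231) = (2040706532089/49773610000)/(1458533/223100) = 2040706532089/325398712300 in ≈ 6.271 in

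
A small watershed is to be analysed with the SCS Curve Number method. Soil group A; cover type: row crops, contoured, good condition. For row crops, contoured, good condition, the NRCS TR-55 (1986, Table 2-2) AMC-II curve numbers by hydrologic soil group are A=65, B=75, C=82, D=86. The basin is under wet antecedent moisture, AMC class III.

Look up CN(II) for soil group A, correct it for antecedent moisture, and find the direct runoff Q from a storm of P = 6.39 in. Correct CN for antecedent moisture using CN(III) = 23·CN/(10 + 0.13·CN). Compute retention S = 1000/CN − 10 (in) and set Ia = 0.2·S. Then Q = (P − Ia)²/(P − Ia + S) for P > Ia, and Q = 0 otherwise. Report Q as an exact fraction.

NRCS table: row crops, contoured, good condition, soil group A → CN(II) = 65
CN(III) from CN(II)=65: (23·65)/(10 + 0.13·65) = 29900/369 ≈ 81.030
Retention S: 1000/CN − 10 with CN=81.030 → S = 700/299 ≈ 2.341 in
Initial abstraction Ia = S/5 = (700/299)/5 = 140/299 ≈ 0.468 in
Excess rainfall: 6.390 − 0.468 = 5.922 in; P > Ia so Q > 0
Q = (177061/29900)²/((177061/29900) + 700/299) = (31350597721/894010000)/(247061/29900) = 31350597721/7387123900 in ≈ 4.244 in

Q = 31350597721/7387123900 in ≈ 4.244 in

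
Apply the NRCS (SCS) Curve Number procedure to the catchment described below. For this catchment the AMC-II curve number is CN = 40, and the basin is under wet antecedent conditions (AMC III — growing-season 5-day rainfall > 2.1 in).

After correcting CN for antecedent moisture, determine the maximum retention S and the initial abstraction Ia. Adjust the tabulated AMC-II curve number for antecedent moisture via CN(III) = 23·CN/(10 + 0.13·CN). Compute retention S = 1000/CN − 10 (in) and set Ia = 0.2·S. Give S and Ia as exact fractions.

Adjust CN=40 to AMC III: 23·40/(10 + 0.13·40) → 920 ÷ (76/5) = 1150/19 ≈ 60.526
S = 1000/(1150/19) − 10 = 150/23 in ≈ 6.522 in
Initial abstraction Ia = S/5 = (150/23)/5 = 30/23 ≈ 1.304 in

S = 150/23 in ≈ 6.522 in; Ia = 30/23 in ≈ 1.304 in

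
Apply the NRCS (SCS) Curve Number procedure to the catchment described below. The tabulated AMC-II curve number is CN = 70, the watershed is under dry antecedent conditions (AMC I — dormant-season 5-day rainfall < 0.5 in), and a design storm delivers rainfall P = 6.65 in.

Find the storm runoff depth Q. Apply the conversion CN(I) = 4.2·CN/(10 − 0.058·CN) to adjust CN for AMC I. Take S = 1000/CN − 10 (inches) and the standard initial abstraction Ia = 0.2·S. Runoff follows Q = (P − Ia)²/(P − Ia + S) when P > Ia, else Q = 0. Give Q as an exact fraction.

Q = 20403289/14226660 in ≈ 1.434 in

Dry (AMC I): CN(I) = 4.2·70/(10 − 0.058·70) = 294/(297/50) = 4900/99 ≈ 49.495
S = 1000/(4900/99) − 10 = 500/49 in ≈ 10.204 in
Ia = 0.2·(500/49) = 100/49 in ≈ 2.041 in
P − Ia = 6.650 − 2.041 = 4517/980 ≈ 4.609 in (> 0, runoff occurs)
Q = (4517/980)²/((4517/980) + 500/49) = (20403289/960400)/(14517/980) = 20403289/14226660 in ≈ 1.434 in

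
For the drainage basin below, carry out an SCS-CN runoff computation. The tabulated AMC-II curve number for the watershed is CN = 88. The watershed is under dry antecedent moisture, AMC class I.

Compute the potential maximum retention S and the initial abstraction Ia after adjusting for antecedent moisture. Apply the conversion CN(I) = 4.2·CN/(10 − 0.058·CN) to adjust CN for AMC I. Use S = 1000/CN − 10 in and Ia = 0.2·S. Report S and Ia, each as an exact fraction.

S = 250/77 in ≈ 3.247 in; Ia = 50/77 in ≈ 0.649 in

Dry (AMC I): CN(I) = 4.2·88/(10 − 0.058·88) = (1848/5)/(612/125) = 3850/51 ≈ 75.490
Max retention: S = 1000/(3850/51) − 10 = 250/77 in (≈ 3.247 in)
Ia = 0.2·(250/77) = 50/77 in ≈ 0.649 in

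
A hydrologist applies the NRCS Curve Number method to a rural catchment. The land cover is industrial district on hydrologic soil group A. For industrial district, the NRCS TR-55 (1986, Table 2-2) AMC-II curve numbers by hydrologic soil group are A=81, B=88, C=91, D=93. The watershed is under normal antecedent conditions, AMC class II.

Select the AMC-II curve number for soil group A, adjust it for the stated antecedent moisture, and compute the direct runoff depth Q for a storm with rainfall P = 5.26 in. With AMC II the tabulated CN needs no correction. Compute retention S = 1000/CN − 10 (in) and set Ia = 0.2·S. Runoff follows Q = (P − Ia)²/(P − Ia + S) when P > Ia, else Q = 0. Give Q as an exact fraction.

Q = 376476409/117057150 in ≈ 3.216 in

NRCS table: industrial district, soil group A → CN(II) = 81
CN(II) = 81; AMC II needs no correction.
Max retention: S = 1000/81 − 10 = 190/81 in (≈ 2.346 in)
Initial abstraction Ia = S/5 = (190/81)/5 = 38/81 ≈ 0.469 in
P − Ia = 5.260 − 0.469 = 19403/4050 ≈ 4.791 in (> 0, runoff occurs)
Q = (19403/4050)²/((19403/4050) + 190/81) = (376476409/16402500)/(28903/4050) = 376476409/117057150 in ≈ 3.216 in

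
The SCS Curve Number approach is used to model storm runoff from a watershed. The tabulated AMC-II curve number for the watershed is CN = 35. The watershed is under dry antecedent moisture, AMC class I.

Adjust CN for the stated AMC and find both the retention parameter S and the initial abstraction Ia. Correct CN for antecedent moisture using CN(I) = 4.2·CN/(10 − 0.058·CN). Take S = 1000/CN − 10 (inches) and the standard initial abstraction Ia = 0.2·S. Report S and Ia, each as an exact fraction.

S = 6500/147 in ≈ 44.218 in; Ia = 1300/147 in ≈ 8.844 in

CN(I) from CN(II)=35: (4.2·35)/(10 − 0.058·35) = 14700/797 ≈ 18.444
Max retention: S = 1000/(14700/797) − 10 = 6500/147 in (≈ 44.218 in)
Ia = 0.2S: 0.2·44.218 = 8.844 in (exactly 1300/147)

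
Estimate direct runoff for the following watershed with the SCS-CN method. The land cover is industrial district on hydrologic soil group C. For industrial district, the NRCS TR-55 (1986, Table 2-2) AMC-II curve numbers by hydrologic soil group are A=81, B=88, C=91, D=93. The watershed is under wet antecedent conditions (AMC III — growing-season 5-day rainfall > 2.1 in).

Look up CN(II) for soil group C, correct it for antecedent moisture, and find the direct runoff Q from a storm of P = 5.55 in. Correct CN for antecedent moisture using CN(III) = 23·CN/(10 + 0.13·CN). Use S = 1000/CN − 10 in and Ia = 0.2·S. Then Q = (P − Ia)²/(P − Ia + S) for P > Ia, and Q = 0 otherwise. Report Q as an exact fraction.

NRCS table: industrial district, soil group C → CN(II) = 91
CN(III) from CN(II)=91: (23·91)/(10 + 0.13·91) = 209300/2183 ≈ 95.877
Retention S: 1000/CN − 10 with CN=95.877 → S = 900/2093 ≈ 0.430 in
Ia = 0.2S: 0.2·0.430 = 0.086 in (exactly 180/2093)
Since P=5.550 > Ia=0.086: effective rainfall P−Ia = 228723/41860 in
Q = (228723/41860)²/((228723/41860) + 900/2093) = (52314210729/1752259600)/(246723/41860) = 17438070243/3442608260 in ≈ 5.065 in

Q = 17438070243/3442608260 in ≈ 5.065 in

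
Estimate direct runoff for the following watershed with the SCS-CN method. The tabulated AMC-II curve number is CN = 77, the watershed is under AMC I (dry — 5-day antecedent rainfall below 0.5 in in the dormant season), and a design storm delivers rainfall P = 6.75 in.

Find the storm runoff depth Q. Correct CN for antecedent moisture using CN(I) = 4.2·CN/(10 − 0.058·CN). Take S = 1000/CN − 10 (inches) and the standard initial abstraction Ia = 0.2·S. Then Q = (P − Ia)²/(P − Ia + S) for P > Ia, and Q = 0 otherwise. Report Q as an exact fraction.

Dry (AMC I): CN(I) = 4.2·77/(10 − 0.058·77) = (1617/5)/(2767/500) = 161700/2767 ≈ 58.439
Retention S: 1000/CN − 10 with CN=58.439 → S = 11500/1617 ≈ 7.112 in
Ia = 0.2S: 0.2·7.112 = 1.422 in (exactly 2300/1617)
Excess rainfall: 6.750 − 1.422 = 5.328 in; P > Ia so Q > 0
Runoff Q = (P−Ia)²/(P−Ia+S) = (5.328)²/(5.328+7.112) = 1187422681/520408812 ≈ 2.282 in

Q = 1187422681/520408812 in ≈ 2.282 in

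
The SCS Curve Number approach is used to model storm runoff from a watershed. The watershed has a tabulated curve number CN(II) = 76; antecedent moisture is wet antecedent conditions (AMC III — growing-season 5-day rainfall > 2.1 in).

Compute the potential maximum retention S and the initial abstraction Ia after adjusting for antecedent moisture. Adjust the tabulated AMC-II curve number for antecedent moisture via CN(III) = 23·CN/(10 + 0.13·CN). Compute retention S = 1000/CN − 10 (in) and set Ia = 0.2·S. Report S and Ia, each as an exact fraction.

S = 600/437 in ≈ 1.373 in; Ia = 120/437 in ≈ 0.275 in

Adjust CN=76 to AMC III: 23·76/(10 + 0.13·76) → 1748 ÷ (497/25) = 43700/497 ≈ 87.928
Retention S: 1000/CN − 10 with CN=87.928 → S = 600/437 ≈ 1.373 in
Ia = 0.2S: 0.2·1.373 = 0.275 in (exactly 120/437)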